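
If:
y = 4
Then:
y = 4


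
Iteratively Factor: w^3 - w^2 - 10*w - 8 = (w - 4)*(w^2 + 3*w + 2) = (w - 4)*(w + 2)*(w + 1)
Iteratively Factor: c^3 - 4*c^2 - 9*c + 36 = (c - 3)*(c^2 - c - 12) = (c - 4)*(c - 3)*(c + 3)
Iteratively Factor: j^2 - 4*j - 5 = (j + 1)*(j - 5)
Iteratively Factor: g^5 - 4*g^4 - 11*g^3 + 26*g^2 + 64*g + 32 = (g + 1)*(g^4 - 5*g^3 - 6*g^2 + 32*g + 32) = (g - 4)*(g + 1)*(g^3 - g^2 - 10*g - 8) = (g - 4)*(g + 1)^2*(g^2 - 2*g - 8) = (g - 4)^2*(g + 1)^2*(g + 2)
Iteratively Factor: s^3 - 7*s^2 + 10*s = (s - 5)*(s^2 - 2*s) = s*(s - 5)*(s - 2)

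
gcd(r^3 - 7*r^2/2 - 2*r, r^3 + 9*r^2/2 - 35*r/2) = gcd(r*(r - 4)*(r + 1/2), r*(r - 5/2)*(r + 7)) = r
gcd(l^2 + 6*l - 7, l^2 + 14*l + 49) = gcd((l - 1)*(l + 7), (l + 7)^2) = l + 7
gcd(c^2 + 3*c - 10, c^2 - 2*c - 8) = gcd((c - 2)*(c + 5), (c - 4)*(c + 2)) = 1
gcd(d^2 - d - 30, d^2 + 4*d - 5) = d + 5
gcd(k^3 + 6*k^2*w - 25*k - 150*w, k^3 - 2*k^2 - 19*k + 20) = k - 5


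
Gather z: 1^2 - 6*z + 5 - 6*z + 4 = 10 - 12*z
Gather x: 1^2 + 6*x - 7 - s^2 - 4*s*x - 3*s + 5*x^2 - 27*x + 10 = -s^2 - 3*s + 5*x^2 + x*(-4*s - 21) + 4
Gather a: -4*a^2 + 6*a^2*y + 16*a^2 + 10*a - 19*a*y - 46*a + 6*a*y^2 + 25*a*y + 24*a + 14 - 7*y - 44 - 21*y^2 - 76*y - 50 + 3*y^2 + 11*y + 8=a^2*(6*y + 12) + a*(6*y^2 + 6*y - 12) - 18*y^2 - 72*y - 72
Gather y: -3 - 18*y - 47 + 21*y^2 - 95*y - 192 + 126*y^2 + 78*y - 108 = 147*y^2 - 35*y - 350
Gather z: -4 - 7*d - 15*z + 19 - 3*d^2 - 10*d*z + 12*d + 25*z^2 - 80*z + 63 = -3*d^2 + 5*d + 25*z^2 + z*(-10*d - 95) + 78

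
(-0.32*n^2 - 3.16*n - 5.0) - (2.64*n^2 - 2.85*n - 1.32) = -2.96*n^2 - 0.31*n - 3.68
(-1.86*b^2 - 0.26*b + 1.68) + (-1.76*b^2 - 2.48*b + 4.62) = -3.62*b^2 - 2.74*b + 6.3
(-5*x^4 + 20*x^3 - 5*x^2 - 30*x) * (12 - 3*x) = 15*x^5 - 120*x^4 + 255*x^3 + 30*x^2 - 360*x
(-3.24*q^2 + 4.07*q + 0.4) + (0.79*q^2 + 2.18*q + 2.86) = -2.45*q^2 + 6.25*q + 3.26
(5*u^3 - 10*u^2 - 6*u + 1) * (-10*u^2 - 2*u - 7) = -50*u^5 + 90*u^4 + 45*u^3 + 72*u^2 + 40*u - 7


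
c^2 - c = c*(c - 1)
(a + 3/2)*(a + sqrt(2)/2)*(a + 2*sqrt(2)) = a^3 + 3*a^2/2 + 5*sqrt(2)*a^2/2 + 2*a + 15*sqrt(2)*a/4 + 3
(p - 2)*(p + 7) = p^2 + 5*p - 14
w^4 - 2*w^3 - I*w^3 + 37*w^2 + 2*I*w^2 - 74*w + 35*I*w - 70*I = (w - 2)*(w - 7*I)*(w + I)*(w + 5*I)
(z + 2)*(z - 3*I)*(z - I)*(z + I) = z^4 + 2*z^3 - 3*I*z^3 + z^2 - 6*I*z^2 + 2*z - 3*I*z - 6*I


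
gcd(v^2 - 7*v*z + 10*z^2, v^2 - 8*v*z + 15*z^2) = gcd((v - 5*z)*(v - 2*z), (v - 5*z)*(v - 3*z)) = -v + 5*z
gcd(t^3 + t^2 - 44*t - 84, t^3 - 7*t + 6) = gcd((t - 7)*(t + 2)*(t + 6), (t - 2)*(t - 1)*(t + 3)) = 1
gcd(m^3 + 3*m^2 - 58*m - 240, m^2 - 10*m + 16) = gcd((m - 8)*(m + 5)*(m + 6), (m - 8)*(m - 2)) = m - 8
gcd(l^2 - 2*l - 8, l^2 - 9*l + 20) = l - 4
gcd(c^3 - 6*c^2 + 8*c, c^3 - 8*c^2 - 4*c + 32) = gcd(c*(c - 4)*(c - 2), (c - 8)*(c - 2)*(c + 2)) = c - 2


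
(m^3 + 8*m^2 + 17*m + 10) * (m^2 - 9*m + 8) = m^5 - m^4 - 47*m^3 - 79*m^2 + 46*m + 80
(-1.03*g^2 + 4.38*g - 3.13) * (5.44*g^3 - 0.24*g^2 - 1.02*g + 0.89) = -5.6032*g^5 + 24.0744*g^4 - 17.0278*g^3 - 4.6331*g^2 + 7.0908*g - 2.7857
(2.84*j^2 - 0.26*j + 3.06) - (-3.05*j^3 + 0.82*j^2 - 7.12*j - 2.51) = 3.05*j^3 + 2.02*j^2 + 6.86*j + 5.57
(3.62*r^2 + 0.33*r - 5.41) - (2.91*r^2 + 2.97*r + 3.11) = 0.71*r^2 - 2.64*r - 8.52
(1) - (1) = 0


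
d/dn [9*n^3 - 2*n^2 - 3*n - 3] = 27*n^2 - 4*n - 3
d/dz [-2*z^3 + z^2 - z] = -6*z^2 + 2*z - 1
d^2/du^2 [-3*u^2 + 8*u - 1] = -6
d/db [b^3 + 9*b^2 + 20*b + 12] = 3*b^2 + 18*b + 20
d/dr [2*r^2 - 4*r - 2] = 4*r - 4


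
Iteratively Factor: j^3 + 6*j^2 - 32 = (j + 4)*(j^2 + 2*j - 8) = (j + 4)^2*(j - 2)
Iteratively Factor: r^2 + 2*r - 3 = (r + 3)*(r - 1)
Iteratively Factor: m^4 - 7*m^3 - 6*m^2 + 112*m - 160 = (m - 2)*(m^3 - 5*m^2 - 16*m + 80) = (m - 4)*(m - 2)*(m^2 - m - 20) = (m - 4)*(m - 2)*(m + 4)*(m - 5)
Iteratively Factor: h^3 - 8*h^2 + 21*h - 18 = (h - 2)*(h^2 - 6*h + 9) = (h - 3)*(h - 2)*(h - 3)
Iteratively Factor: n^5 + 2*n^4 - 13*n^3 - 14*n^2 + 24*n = (n + 2)*(n^4 - 13*n^2 + 12*n) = (n + 2)*(n + 4)*(n^3 - 4*n^2 + 3*n) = n*(n + 2)*(n + 4)*(n^2 - 4*n + 3) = n*(n - 3)*(n + 2)*(n + 4)*(n - 1)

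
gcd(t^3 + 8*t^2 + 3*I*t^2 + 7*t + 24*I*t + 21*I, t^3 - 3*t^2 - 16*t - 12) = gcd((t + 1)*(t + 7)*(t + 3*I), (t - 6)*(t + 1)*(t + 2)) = t + 1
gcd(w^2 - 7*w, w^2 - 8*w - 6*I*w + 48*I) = 1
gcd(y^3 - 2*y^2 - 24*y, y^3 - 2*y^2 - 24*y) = y^3 - 2*y^2 - 24*y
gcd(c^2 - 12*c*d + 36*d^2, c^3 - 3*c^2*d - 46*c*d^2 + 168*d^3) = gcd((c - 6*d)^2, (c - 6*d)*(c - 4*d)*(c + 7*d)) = c - 6*d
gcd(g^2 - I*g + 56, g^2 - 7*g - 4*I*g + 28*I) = 1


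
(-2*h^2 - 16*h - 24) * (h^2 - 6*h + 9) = -2*h^4 - 4*h^3 + 54*h^2 - 216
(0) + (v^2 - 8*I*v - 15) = v^2 - 8*I*v - 15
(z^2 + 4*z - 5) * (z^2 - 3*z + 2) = z^4 + z^3 - 15*z^2 + 23*z - 10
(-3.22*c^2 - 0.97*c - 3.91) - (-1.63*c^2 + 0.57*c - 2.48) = -1.59*c^2 - 1.54*c - 1.43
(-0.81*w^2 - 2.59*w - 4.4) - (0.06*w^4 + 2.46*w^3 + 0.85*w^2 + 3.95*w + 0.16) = -0.06*w^4 - 2.46*w^3 - 1.66*w^2 - 6.54*w - 4.56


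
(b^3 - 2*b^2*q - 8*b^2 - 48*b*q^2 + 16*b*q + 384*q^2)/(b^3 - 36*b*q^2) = (-b^2 + 8*b*q + 8*b - 64*q)/(b*(-b + 6*q))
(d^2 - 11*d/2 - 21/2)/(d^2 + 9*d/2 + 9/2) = (d - 7)/(d + 3)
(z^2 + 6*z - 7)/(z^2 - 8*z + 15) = (z^2 + 6*z - 7)/(z^2 - 8*z + 15)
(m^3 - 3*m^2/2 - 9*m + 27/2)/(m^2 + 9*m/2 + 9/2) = (2*m^2 - 9*m + 9)/(2*m + 3)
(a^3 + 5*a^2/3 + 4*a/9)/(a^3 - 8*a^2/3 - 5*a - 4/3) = a*(3*a + 4)/(3*(a^2 - 3*a - 4))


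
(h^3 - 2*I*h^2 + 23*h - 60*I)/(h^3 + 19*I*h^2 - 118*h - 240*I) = (h^2 - 7*I*h - 12)/(h^2 + 14*I*h - 48)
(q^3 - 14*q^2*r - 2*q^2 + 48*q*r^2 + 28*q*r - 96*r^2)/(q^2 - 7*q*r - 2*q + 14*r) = (q^2 - 14*q*r + 48*r^2)/(q - 7*r)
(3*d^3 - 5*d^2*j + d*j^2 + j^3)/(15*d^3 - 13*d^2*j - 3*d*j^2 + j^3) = (d - j)/(5*d - j)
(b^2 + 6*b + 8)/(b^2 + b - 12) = (b + 2)/(b - 3)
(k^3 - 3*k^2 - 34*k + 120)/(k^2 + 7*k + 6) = (k^2 - 9*k + 20)/(k + 1)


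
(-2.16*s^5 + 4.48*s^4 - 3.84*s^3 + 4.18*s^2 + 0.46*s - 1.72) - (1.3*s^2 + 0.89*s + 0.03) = -2.16*s^5 + 4.48*s^4 - 3.84*s^3 + 2.88*s^2 - 0.43*s - 1.75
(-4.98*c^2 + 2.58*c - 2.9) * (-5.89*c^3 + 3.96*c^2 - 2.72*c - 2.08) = 29.3322*c^5 - 34.917*c^4 + 40.8434*c^3 - 8.1432*c^2 + 2.5216*c + 6.032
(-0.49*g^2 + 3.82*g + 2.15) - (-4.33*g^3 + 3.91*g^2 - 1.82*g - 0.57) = 4.33*g^3 - 4.4*g^2 + 5.64*g + 2.72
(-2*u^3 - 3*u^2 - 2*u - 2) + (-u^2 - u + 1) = -2*u^3 - 4*u^2 - 3*u - 1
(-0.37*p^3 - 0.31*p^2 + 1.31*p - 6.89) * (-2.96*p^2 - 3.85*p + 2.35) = 1.0952*p^5 + 2.3421*p^4 - 3.5536*p^3 + 14.6224*p^2 + 29.605*p - 16.1915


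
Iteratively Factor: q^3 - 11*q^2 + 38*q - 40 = (q - 2)*(q^2 - 9*q + 20) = (q - 5)*(q - 2)*(q - 4)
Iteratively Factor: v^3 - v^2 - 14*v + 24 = (v - 2)*(v^2 + v - 12) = (v - 2)*(v + 4)*(v - 3)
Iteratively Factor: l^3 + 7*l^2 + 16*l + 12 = (l + 3)*(l^2 + 4*l + 4) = (l + 2)*(l + 3)*(l + 2)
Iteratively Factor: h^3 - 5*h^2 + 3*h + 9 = (h + 1)*(h^2 - 6*h + 9) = (h - 3)*(h + 1)*(h - 3)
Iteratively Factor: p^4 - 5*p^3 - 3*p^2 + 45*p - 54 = (p - 2)*(p^3 - 3*p^2 - 9*p + 27) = (p - 3)*(p - 2)*(p^2 - 9) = (p - 3)*(p - 2)*(p + 3)*(p - 3)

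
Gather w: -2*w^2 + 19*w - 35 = -2*w^2 + 19*w - 35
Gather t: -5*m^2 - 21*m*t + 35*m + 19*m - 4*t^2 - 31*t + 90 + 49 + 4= -5*m^2 + 54*m - 4*t^2 + t*(-21*m - 31) + 143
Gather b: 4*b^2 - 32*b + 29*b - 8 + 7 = 4*b^2 - 3*b - 1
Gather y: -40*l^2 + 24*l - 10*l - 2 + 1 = -40*l^2 + 14*l - 1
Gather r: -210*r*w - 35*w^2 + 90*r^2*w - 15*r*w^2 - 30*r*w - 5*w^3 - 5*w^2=90*r^2*w + r*(-15*w^2 - 240*w) - 5*w^3 - 40*w^2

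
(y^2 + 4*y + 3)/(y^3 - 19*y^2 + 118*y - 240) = (y^2 + 4*y + 3)/(y^3 - 19*y^2 + 118*y - 240)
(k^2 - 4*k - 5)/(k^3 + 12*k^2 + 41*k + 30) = (k - 5)/(k^2 + 11*k + 30)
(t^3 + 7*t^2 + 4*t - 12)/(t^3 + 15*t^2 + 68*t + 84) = (t - 1)/(t + 7)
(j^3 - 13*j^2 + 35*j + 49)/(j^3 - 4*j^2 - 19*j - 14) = (j - 7)/(j + 2)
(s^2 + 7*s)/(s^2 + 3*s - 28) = s/(s - 4)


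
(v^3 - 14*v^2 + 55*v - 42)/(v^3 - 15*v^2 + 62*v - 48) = (v - 7)/(v - 8)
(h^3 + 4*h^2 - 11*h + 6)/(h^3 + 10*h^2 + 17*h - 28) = (h^2 + 5*h - 6)/(h^2 + 11*h + 28)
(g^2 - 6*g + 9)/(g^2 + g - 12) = (g - 3)/(g + 4)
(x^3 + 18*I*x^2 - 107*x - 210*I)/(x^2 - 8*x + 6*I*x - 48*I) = (x^2 + 12*I*x - 35)/(x - 8)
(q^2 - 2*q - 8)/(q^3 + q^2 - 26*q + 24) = (q + 2)/(q^2 + 5*q - 6)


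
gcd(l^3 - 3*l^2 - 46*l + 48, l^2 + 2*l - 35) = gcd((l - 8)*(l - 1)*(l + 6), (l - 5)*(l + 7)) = 1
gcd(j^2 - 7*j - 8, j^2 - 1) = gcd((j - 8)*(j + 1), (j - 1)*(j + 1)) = j + 1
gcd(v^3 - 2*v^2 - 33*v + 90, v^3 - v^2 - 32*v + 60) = v^2 + v - 30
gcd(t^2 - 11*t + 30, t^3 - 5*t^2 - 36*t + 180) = t^2 - 11*t + 30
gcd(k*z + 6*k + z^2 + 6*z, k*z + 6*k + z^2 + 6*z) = k*z + 6*k + z^2 + 6*z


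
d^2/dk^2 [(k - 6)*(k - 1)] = 2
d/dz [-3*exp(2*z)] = -6*exp(2*z)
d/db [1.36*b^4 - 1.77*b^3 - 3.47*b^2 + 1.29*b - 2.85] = 5.44*b^3 - 5.31*b^2 - 6.94*b + 1.29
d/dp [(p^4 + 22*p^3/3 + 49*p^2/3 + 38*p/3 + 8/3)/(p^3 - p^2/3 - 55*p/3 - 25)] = (9*p^6 - 6*p^5 - 664*p^4 - 3548*p^3 - 7679*p^2 - 7334*p - 2410)/(9*p^6 - 6*p^5 - 329*p^4 - 340*p^3 + 3175*p^2 + 8250*p + 5625)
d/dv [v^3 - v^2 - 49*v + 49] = 3*v^2 - 2*v - 49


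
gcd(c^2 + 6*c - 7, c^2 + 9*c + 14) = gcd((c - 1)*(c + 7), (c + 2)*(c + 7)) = c + 7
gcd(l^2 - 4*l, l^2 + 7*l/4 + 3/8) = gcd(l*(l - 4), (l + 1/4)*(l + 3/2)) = 1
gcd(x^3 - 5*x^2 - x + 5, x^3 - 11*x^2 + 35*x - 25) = x^2 - 6*x + 5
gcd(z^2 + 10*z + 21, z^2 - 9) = z + 3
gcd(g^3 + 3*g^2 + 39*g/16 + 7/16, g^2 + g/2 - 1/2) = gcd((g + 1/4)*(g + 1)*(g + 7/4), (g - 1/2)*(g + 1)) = g + 1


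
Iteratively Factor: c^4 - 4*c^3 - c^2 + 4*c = (c + 1)*(c^3 - 5*c^2 + 4*c) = (c - 1)*(c + 1)*(c^2 - 4*c) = c*(c - 1)*(c + 1)*(c - 4)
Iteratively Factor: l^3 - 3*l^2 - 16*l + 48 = (l - 4)*(l^2 + l - 12) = (l - 4)*(l - 3)*(l + 4)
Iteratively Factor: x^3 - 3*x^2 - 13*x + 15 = (x - 5)*(x^2 + 2*x - 3) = (x - 5)*(x + 3)*(x - 1)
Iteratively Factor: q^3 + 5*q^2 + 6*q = (q)*(q^2 + 5*q + 6) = q*(q + 2)*(q + 3)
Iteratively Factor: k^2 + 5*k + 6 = (k + 2)*(k + 3)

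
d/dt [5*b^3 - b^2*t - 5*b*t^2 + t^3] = -b^2 - 10*b*t + 3*t^2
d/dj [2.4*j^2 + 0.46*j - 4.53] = 4.8*j + 0.46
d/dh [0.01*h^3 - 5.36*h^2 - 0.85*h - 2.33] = 0.03*h^2 - 10.72*h - 0.85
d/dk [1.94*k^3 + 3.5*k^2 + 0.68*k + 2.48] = 5.82*k^2 + 7.0*k + 0.68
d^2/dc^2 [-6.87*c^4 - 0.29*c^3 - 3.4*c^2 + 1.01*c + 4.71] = -82.44*c^2 - 1.74*c - 6.8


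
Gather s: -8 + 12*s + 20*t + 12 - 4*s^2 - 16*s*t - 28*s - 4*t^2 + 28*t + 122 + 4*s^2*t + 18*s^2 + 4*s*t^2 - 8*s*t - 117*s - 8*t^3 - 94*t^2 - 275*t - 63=s^2*(4*t + 14) + s*(4*t^2 - 24*t - 133) - 8*t^3 - 98*t^2 - 227*t + 63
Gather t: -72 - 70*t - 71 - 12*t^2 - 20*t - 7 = -12*t^2 - 90*t - 150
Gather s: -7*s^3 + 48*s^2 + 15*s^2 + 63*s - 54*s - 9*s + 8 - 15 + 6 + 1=-7*s^3 + 63*s^2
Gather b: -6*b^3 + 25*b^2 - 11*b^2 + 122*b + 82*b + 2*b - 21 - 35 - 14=-6*b^3 + 14*b^2 + 206*b - 70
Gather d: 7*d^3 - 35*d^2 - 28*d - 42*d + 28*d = 7*d^3 - 35*d^2 - 42*d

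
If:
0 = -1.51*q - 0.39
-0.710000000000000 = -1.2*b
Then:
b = 0.59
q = -0.26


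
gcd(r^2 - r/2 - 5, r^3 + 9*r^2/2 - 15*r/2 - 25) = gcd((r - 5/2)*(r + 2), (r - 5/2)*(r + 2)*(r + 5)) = r^2 - r/2 - 5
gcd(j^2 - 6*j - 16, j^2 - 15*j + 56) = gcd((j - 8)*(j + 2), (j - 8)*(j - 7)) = j - 8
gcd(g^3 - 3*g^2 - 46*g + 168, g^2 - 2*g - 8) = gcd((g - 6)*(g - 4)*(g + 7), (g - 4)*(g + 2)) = g - 4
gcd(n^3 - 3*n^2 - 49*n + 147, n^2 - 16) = 1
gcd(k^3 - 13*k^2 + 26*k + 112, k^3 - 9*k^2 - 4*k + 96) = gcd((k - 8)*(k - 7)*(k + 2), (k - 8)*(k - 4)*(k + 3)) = k - 8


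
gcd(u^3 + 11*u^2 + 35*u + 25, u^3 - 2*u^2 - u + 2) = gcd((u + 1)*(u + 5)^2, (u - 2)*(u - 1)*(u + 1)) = u + 1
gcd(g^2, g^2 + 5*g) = g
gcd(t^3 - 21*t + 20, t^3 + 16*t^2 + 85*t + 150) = t + 5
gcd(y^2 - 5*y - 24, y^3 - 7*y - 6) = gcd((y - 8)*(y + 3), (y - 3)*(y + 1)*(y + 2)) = 1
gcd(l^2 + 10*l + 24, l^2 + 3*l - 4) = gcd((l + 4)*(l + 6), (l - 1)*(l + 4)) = l + 4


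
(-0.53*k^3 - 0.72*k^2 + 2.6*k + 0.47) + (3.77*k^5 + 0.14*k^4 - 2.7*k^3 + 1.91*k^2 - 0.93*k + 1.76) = 3.77*k^5 + 0.14*k^4 - 3.23*k^3 + 1.19*k^2 + 1.67*k + 2.23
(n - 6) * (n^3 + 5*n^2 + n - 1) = n^4 - n^3 - 29*n^2 - 7*n + 6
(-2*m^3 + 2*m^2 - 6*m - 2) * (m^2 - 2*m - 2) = -2*m^5 + 6*m^4 - 6*m^3 + 6*m^2 + 16*m + 4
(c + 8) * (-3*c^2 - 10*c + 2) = -3*c^3 - 34*c^2 - 78*c + 16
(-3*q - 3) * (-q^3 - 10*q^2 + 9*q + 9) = 3*q^4 + 33*q^3 + 3*q^2 - 54*q - 27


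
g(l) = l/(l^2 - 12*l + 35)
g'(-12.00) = 0.00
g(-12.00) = -0.04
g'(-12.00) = 0.00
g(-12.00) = -0.04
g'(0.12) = 0.03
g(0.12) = 0.00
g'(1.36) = 0.08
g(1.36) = 0.07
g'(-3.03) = 0.00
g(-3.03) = -0.04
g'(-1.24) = 0.01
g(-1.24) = -0.02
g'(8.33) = -1.75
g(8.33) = 1.88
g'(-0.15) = 0.03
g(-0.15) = -0.00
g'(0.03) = 0.03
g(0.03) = 0.00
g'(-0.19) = 0.03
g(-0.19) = -0.01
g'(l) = l*(12 - 2*l)/(l^2 - 12*l + 35)^2 + 1/(l^2 - 12*l + 35)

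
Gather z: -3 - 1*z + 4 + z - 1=0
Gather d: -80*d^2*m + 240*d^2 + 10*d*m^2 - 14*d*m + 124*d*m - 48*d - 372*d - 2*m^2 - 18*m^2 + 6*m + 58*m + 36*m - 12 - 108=d^2*(240 - 80*m) + d*(10*m^2 + 110*m - 420) - 20*m^2 + 100*m - 120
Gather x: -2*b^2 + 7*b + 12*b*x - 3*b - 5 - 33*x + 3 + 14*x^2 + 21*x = -2*b^2 + 4*b + 14*x^2 + x*(12*b - 12) - 2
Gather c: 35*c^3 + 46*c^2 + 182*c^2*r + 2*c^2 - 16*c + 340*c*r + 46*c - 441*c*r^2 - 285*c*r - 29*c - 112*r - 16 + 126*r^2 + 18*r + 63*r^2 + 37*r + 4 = 35*c^3 + c^2*(182*r + 48) + c*(-441*r^2 + 55*r + 1) + 189*r^2 - 57*r - 12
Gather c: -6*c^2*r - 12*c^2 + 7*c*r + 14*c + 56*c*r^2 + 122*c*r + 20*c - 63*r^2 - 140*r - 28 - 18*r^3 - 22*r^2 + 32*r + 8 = c^2*(-6*r - 12) + c*(56*r^2 + 129*r + 34) - 18*r^3 - 85*r^2 - 108*r - 20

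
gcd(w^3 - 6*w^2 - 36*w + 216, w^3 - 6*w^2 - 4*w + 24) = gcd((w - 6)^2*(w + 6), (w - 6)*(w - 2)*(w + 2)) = w - 6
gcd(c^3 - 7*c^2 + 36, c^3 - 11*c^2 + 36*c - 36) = c^2 - 9*c + 18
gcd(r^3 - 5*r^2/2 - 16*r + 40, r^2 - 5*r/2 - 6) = r - 4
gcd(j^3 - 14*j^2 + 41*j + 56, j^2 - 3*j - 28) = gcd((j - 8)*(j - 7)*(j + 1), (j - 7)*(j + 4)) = j - 7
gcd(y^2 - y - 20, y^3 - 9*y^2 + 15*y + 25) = y - 5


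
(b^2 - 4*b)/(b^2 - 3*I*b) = (b - 4)/(b - 3*I)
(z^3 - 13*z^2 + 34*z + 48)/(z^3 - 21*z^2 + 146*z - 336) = (z + 1)/(z - 7)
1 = 1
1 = 1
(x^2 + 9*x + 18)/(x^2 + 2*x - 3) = (x + 6)/(x - 1)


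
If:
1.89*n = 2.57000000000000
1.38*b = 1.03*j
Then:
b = 0.746376811594203*j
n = 1.36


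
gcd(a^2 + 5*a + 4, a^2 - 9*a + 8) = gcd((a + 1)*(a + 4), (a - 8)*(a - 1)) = 1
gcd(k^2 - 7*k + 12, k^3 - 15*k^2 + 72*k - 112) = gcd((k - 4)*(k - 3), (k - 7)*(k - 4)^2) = k - 4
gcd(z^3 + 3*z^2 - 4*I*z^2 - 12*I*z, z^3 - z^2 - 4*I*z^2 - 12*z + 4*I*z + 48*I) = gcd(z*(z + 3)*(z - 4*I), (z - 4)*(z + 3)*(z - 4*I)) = z^2 + z*(3 - 4*I) - 12*I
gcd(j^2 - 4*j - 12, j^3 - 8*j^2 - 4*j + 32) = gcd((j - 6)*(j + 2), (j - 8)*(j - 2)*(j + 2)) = j + 2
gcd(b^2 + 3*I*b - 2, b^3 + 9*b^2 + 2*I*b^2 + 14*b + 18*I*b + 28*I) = b + 2*I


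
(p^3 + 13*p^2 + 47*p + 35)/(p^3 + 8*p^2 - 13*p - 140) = (p + 1)/(p - 4)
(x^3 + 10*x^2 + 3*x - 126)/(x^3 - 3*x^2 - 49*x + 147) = (x + 6)/(x - 7)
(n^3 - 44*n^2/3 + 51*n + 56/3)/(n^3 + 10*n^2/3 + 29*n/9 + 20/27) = 9*(n^2 - 15*n + 56)/(9*n^2 + 27*n + 20)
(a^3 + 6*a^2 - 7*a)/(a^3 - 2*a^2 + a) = (a + 7)/(a - 1)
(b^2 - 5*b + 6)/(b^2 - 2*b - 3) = (b - 2)/(b + 1)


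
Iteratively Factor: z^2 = (z)*(z)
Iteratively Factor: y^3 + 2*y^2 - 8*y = (y - 2)*(y^2 + 4*y) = (y - 2)*(y + 4)*(y)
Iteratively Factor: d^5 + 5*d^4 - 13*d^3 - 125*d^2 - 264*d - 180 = (d + 3)*(d^4 + 2*d^3 - 19*d^2 - 68*d - 60) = (d + 3)^2*(d^3 - d^2 - 16*d - 20) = (d + 2)*(d + 3)^2*(d^2 - 3*d - 10) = (d - 5)*(d + 2)*(d + 3)^2*(d + 2)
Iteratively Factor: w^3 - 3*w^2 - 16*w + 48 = (w - 4)*(w^2 + w - 12) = (w - 4)*(w - 3)*(w + 4)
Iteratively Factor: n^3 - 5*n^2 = (n)*(n^2 - 5*n) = n*(n - 5)*(n)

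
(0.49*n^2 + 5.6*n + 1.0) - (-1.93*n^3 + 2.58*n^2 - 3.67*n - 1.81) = 1.93*n^3 - 2.09*n^2 + 9.27*n + 2.81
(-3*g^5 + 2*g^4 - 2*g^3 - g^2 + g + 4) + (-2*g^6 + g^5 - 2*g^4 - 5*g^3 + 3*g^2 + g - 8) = -2*g^6 - 2*g^5 - 7*g^3 + 2*g^2 + 2*g - 4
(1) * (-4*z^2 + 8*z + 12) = -4*z^2 + 8*z + 12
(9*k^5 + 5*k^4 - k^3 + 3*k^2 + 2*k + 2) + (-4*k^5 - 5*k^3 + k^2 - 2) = 5*k^5 + 5*k^4 - 6*k^3 + 4*k^2 + 2*k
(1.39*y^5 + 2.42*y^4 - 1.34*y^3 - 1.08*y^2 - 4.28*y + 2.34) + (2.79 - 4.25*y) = 1.39*y^5 + 2.42*y^4 - 1.34*y^3 - 1.08*y^2 - 8.53*y + 5.13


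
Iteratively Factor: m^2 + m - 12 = (m - 3)*(m + 4)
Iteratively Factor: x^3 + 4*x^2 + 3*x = (x + 3)*(x^2 + x) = (x + 1)*(x + 3)*(x)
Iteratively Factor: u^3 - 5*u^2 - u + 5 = (u + 1)*(u^2 - 6*u + 5) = (u - 5)*(u + 1)*(u - 1)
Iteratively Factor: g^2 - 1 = (g + 1)*(g - 1)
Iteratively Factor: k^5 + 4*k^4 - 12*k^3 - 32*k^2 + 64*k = (k - 2)*(k^4 + 6*k^3 - 32*k) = (k - 2)^2*(k^3 + 8*k^2 + 16*k) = (k - 2)^2*(k + 4)*(k^2 + 4*k) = (k - 2)^2*(k + 4)^2*(k)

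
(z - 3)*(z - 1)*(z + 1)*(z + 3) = z^4 - 10*z^2 + 9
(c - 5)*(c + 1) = c^2 - 4*c - 5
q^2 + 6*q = q*(q + 6)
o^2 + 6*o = o*(o + 6)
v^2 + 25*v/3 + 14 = (v + 7/3)*(v + 6)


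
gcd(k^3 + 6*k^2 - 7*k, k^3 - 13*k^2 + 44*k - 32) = k - 1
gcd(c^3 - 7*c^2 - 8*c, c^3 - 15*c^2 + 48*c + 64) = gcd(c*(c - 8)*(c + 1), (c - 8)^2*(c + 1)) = c^2 - 7*c - 8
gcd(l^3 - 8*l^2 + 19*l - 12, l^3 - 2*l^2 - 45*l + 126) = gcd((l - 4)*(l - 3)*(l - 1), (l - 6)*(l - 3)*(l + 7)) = l - 3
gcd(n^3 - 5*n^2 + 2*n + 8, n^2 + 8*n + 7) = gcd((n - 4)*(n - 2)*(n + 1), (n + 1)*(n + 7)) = n + 1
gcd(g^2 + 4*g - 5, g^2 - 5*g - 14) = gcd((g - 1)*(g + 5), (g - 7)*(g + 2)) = 1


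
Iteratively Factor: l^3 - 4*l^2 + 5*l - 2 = (l - 1)*(l^2 - 3*l + 2) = (l - 2)*(l - 1)*(l - 1)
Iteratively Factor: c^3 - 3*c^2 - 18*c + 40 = (c - 5)*(c^2 + 2*c - 8) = (c - 5)*(c - 2)*(c + 4)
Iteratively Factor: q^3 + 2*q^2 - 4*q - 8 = (q + 2)*(q^2 - 4) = (q - 2)*(q + 2)*(q + 2)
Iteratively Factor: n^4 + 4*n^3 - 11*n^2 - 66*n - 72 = (n + 3)*(n^3 + n^2 - 14*n - 24) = (n + 2)*(n + 3)*(n^2 - n - 12) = (n - 4)*(n + 2)*(n + 3)*(n + 3)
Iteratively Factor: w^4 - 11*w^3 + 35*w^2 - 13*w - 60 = (w + 1)*(w^3 - 12*w^2 + 47*w - 60) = (w - 3)*(w + 1)*(w^2 - 9*w + 20) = (w - 4)*(w - 3)*(w + 1)*(w - 5)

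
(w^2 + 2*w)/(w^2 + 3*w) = (w + 2)/(w + 3)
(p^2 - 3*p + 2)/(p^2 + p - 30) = (p^2 - 3*p + 2)/(p^2 + p - 30)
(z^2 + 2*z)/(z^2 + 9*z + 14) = z/(z + 7)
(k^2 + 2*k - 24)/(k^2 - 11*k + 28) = (k + 6)/(k - 7)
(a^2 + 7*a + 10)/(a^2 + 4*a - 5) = (a + 2)/(a - 1)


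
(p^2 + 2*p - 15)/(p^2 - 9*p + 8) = (p^2 + 2*p - 15)/(p^2 - 9*p + 8)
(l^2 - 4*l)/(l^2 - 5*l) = (l - 4)/(l - 5)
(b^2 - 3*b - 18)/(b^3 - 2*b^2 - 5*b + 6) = (b^2 - 3*b - 18)/(b^3 - 2*b^2 - 5*b + 6)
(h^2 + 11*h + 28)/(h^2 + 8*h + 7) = (h + 4)/(h + 1)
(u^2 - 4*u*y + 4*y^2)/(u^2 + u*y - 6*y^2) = (u - 2*y)/(u + 3*y)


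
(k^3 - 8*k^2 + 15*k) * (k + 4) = k^4 - 4*k^3 - 17*k^2 + 60*k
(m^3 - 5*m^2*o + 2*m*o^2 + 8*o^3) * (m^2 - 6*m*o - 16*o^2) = m^5 - 11*m^4*o + 16*m^3*o^2 + 76*m^2*o^3 - 80*m*o^4 - 128*o^5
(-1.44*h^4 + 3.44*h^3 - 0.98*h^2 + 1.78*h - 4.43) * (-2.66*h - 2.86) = 3.8304*h^5 - 5.032*h^4 - 7.2316*h^3 - 1.932*h^2 + 6.693*h + 12.6698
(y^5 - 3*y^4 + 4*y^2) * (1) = y^5 - 3*y^4 + 4*y^2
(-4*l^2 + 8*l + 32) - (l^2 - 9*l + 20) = -5*l^2 + 17*l + 12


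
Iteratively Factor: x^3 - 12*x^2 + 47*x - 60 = (x - 4)*(x^2 - 8*x + 15) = (x - 5)*(x - 4)*(x - 3)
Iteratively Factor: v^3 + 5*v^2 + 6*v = (v + 2)*(v^2 + 3*v) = (v + 2)*(v + 3)*(v)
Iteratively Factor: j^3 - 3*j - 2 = (j - 2)*(j^2 + 2*j + 1) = (j - 2)*(j + 1)*(j + 1)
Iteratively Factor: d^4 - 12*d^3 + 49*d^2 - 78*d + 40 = (d - 4)*(d^3 - 8*d^2 + 17*d - 10) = (d - 5)*(d - 4)*(d^2 - 3*d + 2) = (d - 5)*(d - 4)*(d - 1)*(d - 2)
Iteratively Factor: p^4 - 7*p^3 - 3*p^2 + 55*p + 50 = (p - 5)*(p^3 - 2*p^2 - 13*p - 10) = (p - 5)^2*(p^2 + 3*p + 2) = (p - 5)^2*(p + 2)*(p + 1)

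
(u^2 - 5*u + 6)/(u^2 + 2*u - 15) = (u - 2)/(u + 5)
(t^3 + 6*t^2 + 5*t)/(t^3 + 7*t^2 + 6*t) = (t + 5)/(t + 6)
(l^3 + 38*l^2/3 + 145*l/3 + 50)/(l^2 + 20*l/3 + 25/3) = l + 6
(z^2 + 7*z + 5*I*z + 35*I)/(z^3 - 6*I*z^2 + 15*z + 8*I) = (z^2 + z*(7 + 5*I) + 35*I)/(z^3 - 6*I*z^2 + 15*z + 8*I)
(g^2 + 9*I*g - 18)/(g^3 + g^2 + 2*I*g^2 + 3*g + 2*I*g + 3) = (g + 6*I)/(g^2 + g*(1 - I) - I)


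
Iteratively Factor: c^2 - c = (c)*(c - 1)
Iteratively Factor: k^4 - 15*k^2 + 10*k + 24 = (k - 3)*(k^3 + 3*k^2 - 6*k - 8) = (k - 3)*(k + 1)*(k^2 + 2*k - 8) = (k - 3)*(k - 2)*(k + 1)*(k + 4)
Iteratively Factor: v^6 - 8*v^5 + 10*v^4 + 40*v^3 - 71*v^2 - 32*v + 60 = (v - 5)*(v^5 - 3*v^4 - 5*v^3 + 15*v^2 + 4*v - 12) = (v - 5)*(v - 1)*(v^4 - 2*v^3 - 7*v^2 + 8*v + 12) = (v - 5)*(v - 3)*(v - 1)*(v^3 + v^2 - 4*v - 4) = (v - 5)*(v - 3)*(v - 2)*(v - 1)*(v^2 + 3*v + 2) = (v - 5)*(v - 3)*(v - 2)*(v - 1)*(v + 2)*(v + 1)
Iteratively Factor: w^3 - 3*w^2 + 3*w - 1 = (w - 1)*(w^2 - 2*w + 1) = (w - 1)^2*(w - 1)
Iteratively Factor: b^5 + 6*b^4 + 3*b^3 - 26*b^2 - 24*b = (b)*(b^4 + 6*b^3 + 3*b^2 - 26*b - 24) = b*(b + 3)*(b^3 + 3*b^2 - 6*b - 8) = b*(b + 1)*(b + 3)*(b^2 + 2*b - 8) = b*(b + 1)*(b + 3)*(b + 4)*(b - 2)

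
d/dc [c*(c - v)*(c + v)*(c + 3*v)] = 4*c^3 + 9*c^2*v - 2*c*v^2 - 3*v^3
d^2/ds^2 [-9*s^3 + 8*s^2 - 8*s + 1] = 16 - 54*s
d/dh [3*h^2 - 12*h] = 6*h - 12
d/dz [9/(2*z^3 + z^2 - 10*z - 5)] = 18*(-3*z^2 - z + 5)/(2*z^3 + z^2 - 10*z - 5)^2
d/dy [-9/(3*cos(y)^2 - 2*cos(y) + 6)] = 18*(1 - 3*cos(y))*sin(y)/(3*cos(y)^2 - 2*cos(y) + 6)^2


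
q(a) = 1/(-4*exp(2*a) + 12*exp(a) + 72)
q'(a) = (8*exp(2*a) - 12*exp(a))/(-4*exp(2*a) + 12*exp(a) + 72)^2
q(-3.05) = 0.01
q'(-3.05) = -0.00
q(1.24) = 0.02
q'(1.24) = 0.01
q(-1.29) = 0.01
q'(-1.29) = -0.00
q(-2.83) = 0.01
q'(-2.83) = -0.00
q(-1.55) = 0.01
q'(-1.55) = -0.00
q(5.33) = -0.00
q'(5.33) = 0.00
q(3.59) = -0.00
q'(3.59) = 0.00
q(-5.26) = 0.01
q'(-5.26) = -0.00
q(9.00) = 0.00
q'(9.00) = 0.00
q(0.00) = 0.01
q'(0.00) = 0.00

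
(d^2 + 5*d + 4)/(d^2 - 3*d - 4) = (d + 4)/(d - 4)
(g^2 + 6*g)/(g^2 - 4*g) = (g + 6)/(g - 4)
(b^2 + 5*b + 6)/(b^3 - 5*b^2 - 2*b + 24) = (b + 3)/(b^2 - 7*b + 12)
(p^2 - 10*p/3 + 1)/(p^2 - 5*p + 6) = (p - 1/3)/(p - 2)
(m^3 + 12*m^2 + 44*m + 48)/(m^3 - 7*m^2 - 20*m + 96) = (m^2 + 8*m + 12)/(m^2 - 11*m + 24)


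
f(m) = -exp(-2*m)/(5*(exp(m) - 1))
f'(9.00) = 0.00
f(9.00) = 0.00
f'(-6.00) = -65182.60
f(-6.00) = 32631.84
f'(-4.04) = -1303.05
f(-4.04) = 657.42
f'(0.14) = 9.71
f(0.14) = -1.01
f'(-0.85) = -2.40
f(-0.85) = 1.91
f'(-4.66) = -4484.72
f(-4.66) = 2253.13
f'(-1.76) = -14.63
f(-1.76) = 8.16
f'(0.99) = 0.06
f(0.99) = -0.02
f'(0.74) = 0.16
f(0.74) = -0.04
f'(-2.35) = -46.05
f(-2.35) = 24.31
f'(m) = 2*exp(-2*m)/(5*(exp(m) - 1)) + exp(-m)/(5*(exp(m) - 1)^2) = (3*exp(m) - 2)*exp(-2*m)/(5*(1 - exp(m))^2)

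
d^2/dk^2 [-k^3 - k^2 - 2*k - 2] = -6*k - 2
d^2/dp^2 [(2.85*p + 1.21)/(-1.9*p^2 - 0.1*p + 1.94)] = (-(2.85*p + 1.21)*(3.8*p + 0.1)*(7.6*p + 0.2) + (32.49*p + 5.168)*(1.9*p^2 + 0.1*p - 1.94))/(1.9*p^2 + 0.1*p - 1.94)^3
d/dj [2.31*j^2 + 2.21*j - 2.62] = 4.62*j + 2.21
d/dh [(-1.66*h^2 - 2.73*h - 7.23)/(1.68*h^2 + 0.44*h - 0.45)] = (3.856*h^2 + 25.7868*h + 4.4097)/(2.8224*h^4 + 1.4784*h^3 - 1.3184*h^2 - 0.396*h + 0.2025)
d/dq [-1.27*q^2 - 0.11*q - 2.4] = -2.54*q - 0.11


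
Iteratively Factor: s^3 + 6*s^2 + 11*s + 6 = (s + 1)*(s^2 + 5*s + 6) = (s + 1)*(s + 3)*(s + 2)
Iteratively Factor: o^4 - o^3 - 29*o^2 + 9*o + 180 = (o - 3)*(o^3 + 2*o^2 - 23*o - 60) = (o - 3)*(o + 4)*(o^2 - 2*o - 15) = (o - 5)*(o - 3)*(o + 4)*(o + 3)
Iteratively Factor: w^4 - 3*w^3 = (w)*(w^3 - 3*w^2) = w^2*(w^2 - 3*w) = w^3*(w - 3)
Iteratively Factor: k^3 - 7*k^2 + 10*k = (k)*(k^2 - 7*k + 10) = k*(k - 5)*(k - 2)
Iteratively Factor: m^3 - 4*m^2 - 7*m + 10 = (m + 2)*(m^2 - 6*m + 5) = (m - 5)*(m + 2)*(m - 1)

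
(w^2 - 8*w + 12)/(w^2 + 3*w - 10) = (w - 6)/(w + 5)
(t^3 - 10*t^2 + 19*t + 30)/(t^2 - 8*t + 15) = (t^2 - 5*t - 6)/(t - 3)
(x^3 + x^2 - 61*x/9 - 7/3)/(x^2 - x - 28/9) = (3*x^2 + 10*x + 3)/(3*x + 4)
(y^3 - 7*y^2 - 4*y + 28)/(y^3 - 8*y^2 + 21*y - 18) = (y^2 - 5*y - 14)/(y^2 - 6*y + 9)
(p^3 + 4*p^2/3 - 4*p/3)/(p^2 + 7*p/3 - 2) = p*(p + 2)/(p + 3)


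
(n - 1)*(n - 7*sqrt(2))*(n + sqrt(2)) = n^3 - 6*sqrt(2)*n^2 - n^2 - 14*n + 6*sqrt(2)*n + 14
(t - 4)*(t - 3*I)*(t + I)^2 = t^4 - 4*t^3 - I*t^3 + 5*t^2 + 4*I*t^2 - 20*t + 3*I*t - 12*I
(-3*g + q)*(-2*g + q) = 6*g^2 - 5*g*q + q^2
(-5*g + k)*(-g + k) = 5*g^2 - 6*g*k + k^2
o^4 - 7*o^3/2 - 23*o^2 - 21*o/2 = o*(o - 7)*(o + 1/2)*(o + 3)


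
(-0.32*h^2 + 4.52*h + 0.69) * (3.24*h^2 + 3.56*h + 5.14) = -1.0368*h^4 + 13.5056*h^3 + 16.682*h^2 + 25.6892*h + 3.5466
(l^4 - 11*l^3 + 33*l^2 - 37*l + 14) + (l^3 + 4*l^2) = l^4 - 10*l^3 + 37*l^2 - 37*l + 14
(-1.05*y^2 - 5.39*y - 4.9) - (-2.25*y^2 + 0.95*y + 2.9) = 1.2*y^2 - 6.34*y - 7.8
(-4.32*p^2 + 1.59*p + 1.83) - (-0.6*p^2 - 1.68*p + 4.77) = -3.72*p^2 + 3.27*p - 2.94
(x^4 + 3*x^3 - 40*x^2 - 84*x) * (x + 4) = x^5 + 7*x^4 - 28*x^3 - 244*x^2 - 336*x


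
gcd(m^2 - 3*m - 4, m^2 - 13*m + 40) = 1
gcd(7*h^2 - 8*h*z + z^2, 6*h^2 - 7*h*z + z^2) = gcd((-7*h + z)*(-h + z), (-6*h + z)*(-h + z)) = -h + z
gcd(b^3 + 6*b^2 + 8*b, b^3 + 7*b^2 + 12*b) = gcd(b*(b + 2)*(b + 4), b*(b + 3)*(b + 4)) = b^2 + 4*b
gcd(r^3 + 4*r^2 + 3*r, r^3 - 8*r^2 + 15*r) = r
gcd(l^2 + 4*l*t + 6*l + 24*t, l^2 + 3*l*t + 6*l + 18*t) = l + 6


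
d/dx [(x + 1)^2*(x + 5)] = (x + 1)*(3*x + 11)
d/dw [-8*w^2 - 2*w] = -16*w - 2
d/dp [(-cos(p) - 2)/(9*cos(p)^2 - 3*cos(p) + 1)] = (-9*cos(p)^2 - 36*cos(p) + 7)*sin(p)/(9*sin(p)^2 + 3*cos(p) - 10)^2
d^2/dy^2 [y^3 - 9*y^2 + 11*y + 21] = 6*y - 18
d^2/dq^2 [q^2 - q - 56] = 2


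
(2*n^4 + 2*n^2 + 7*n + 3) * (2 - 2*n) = -4*n^5 + 4*n^4 - 4*n^3 - 10*n^2 + 8*n + 6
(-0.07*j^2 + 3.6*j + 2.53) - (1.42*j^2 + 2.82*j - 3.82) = -1.49*j^2 + 0.78*j + 6.35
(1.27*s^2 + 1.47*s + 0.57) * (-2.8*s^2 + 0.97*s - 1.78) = -3.556*s^4 - 2.8841*s^3 - 2.4307*s^2 - 2.0637*s - 1.0146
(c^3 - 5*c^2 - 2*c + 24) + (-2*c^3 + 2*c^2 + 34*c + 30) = -c^3 - 3*c^2 + 32*c + 54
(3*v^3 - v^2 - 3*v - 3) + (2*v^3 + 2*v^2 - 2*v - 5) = 5*v^3 + v^2 - 5*v - 8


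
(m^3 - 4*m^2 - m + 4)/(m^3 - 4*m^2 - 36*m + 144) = (m^2 - 1)/(m^2 - 36)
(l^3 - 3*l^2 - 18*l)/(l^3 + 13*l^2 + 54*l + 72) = l*(l - 6)/(l^2 + 10*l + 24)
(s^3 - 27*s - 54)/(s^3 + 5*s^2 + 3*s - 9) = (s - 6)/(s - 1)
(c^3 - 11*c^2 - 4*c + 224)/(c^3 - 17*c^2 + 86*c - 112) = (c + 4)/(c - 2)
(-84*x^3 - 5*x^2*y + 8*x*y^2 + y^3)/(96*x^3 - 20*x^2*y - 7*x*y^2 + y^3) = (-7*x - y)/(8*x - y)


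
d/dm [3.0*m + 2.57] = 3.00000000000000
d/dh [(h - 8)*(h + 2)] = 2*h - 6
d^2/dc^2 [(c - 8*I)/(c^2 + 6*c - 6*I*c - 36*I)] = 2*(4*(c - 8*I)*(c + 3 - 3*I)^2 + (-3*c - 6 + 14*I)*(c^2 + 6*c - 6*I*c - 36*I))/(c^2 + 6*c - 6*I*c - 36*I)^3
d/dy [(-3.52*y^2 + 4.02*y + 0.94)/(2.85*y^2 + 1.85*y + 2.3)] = (-17.969*y^2 - 21.55*y + 7.507)/(8.1225*y^4 + 10.545*y^3 + 16.5325*y^2 + 8.51*y + 5.29)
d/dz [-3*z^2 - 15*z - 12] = -6*z - 15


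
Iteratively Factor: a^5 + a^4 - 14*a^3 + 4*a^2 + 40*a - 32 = (a - 2)*(a^4 + 3*a^3 - 8*a^2 - 12*a + 16) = (a - 2)*(a + 2)*(a^3 + a^2 - 10*a + 8) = (a - 2)*(a - 1)*(a + 2)*(a^2 + 2*a - 8) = (a - 2)*(a - 1)*(a + 2)*(a + 4)*(a - 2)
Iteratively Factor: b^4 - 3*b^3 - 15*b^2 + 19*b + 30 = (b - 2)*(b^3 - b^2 - 17*b - 15) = (b - 5)*(b - 2)*(b^2 + 4*b + 3) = (b - 5)*(b - 2)*(b + 3)*(b + 1)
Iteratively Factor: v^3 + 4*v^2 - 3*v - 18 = (v + 3)*(v^2 + v - 6) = (v - 2)*(v + 3)*(v + 3)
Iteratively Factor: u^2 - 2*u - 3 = (u - 3)*(u + 1)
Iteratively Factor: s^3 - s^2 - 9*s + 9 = (s + 3)*(s^2 - 4*s + 3) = (s - 1)*(s + 3)*(s - 3)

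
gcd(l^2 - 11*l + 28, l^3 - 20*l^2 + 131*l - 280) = l - 7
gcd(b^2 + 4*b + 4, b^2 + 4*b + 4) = b^2 + 4*b + 4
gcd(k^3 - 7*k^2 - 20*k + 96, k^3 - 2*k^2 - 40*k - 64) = k^2 - 4*k - 32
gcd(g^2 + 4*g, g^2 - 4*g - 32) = g + 4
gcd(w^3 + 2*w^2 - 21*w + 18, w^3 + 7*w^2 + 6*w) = w + 6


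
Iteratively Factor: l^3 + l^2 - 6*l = (l)*(l^2 + l - 6) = l*(l - 2)*(l + 3)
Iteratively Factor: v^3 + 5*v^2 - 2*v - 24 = (v + 4)*(v^2 + v - 6) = (v - 2)*(v + 4)*(v + 3)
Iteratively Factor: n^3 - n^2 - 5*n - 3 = (n - 3)*(n^2 + 2*n + 1) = (n - 3)*(n + 1)*(n + 1)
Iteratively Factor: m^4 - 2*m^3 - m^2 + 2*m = (m - 2)*(m^3 - m) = (m - 2)*(m - 1)*(m^2 + m) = m*(m - 2)*(m - 1)*(m + 1)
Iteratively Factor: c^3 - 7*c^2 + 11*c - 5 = (c - 1)*(c^2 - 6*c + 5) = (c - 5)*(c - 1)*(c - 1)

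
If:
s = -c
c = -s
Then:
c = -s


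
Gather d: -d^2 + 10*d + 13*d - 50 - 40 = -d^2 + 23*d - 90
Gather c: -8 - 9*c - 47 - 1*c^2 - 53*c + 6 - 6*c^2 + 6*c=-7*c^2 - 56*c - 49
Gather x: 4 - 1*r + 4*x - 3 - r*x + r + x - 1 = x*(5 - r)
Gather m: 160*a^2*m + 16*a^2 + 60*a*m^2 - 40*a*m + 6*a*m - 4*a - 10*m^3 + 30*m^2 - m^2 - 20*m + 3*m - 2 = 16*a^2 - 4*a - 10*m^3 + m^2*(60*a + 29) + m*(160*a^2 - 34*a - 17) - 2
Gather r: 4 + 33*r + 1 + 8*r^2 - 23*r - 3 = 8*r^2 + 10*r + 2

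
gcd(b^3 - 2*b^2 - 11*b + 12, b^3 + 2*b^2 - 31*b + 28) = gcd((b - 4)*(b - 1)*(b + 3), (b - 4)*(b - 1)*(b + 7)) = b^2 - 5*b + 4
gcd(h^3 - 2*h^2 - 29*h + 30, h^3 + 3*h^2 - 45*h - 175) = h + 5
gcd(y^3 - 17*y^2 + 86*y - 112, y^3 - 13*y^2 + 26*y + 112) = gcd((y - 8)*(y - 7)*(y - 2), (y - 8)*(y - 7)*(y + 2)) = y^2 - 15*y + 56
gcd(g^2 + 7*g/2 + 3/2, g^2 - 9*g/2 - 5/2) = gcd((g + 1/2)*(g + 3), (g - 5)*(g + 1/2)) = g + 1/2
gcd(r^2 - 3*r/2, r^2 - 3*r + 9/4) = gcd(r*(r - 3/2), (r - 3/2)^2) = r - 3/2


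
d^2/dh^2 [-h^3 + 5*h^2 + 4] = 10 - 6*h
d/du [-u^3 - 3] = -3*u^2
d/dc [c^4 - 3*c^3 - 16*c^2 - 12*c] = 4*c^3 - 9*c^2 - 32*c - 12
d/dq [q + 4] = 1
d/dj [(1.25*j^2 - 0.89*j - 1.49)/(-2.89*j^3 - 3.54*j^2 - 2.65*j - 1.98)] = (3.6125*j^4 - 5.1442*j^3 - 19.3814*j^2 - 15.4992*j - 2.1863)/(8.3521*j^6 + 20.4612*j^5 + 27.8486*j^4 + 30.2064*j^3 + 21.0409*j^2 + 10.494*j + 3.9204)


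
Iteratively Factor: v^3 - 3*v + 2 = (v - 1)*(v^2 + v - 2) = (v - 1)*(v + 2)*(v - 1)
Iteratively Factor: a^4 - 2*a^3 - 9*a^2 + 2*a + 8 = (a - 1)*(a^3 - a^2 - 10*a - 8) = (a - 1)*(a + 1)*(a^2 - 2*a - 8) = (a - 1)*(a + 1)*(a + 2)*(a - 4)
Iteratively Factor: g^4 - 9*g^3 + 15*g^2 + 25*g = (g - 5)*(g^3 - 4*g^2 - 5*g) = (g - 5)^2*(g^2 + g) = g*(g - 5)^2*(g + 1)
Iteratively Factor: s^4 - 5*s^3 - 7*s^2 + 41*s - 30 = (s - 1)*(s^3 - 4*s^2 - 11*s + 30) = (s - 5)*(s - 1)*(s^2 + s - 6) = (s - 5)*(s - 2)*(s - 1)*(s + 3)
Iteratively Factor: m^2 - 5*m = (m - 5)*(m)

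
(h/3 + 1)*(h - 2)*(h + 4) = h^3/3 + 5*h^2/3 - 2*h/3 - 8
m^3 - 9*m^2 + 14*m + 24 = (m - 6)*(m - 4)*(m + 1)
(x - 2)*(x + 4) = x^2 + 2*x - 8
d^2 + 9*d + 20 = (d + 4)*(d + 5)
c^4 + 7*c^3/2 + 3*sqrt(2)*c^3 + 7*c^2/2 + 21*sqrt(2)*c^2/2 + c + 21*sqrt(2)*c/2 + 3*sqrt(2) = (c + 1/2)*(c + 1)*(c + 2)*(c + 3*sqrt(2))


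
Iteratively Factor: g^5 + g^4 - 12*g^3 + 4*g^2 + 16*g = (g + 4)*(g^4 - 3*g^3 + 4*g) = (g + 1)*(g + 4)*(g^3 - 4*g^2 + 4*g) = (g - 2)*(g + 1)*(g + 4)*(g^2 - 2*g) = g*(g - 2)*(g + 1)*(g + 4)*(g - 2)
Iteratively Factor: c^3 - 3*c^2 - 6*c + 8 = (c - 1)*(c^2 - 2*c - 8) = (c - 4)*(c - 1)*(c + 2)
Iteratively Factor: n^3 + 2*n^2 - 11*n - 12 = (n + 1)*(n^2 + n - 12) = (n + 1)*(n + 4)*(n - 3)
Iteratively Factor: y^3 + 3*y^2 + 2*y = (y + 1)*(y^2 + 2*y) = (y + 1)*(y + 2)*(y)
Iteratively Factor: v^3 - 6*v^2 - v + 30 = (v + 2)*(v^2 - 8*v + 15) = (v - 5)*(v + 2)*(v - 3)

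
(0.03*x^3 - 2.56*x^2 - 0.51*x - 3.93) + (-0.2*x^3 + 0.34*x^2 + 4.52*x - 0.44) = -0.17*x^3 - 2.22*x^2 + 4.01*x - 4.37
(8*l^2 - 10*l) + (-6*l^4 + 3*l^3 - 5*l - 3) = -6*l^4 + 3*l^3 + 8*l^2 - 15*l - 3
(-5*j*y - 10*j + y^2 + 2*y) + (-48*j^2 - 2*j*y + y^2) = -48*j^2 - 7*j*y - 10*j + 2*y^2 + 2*y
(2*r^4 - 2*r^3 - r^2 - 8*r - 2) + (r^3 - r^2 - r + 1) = 2*r^4 - r^3 - 2*r^2 - 9*r - 1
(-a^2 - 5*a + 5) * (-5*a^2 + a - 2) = 5*a^4 + 24*a^3 - 28*a^2 + 15*a - 10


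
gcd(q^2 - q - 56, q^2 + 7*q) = q + 7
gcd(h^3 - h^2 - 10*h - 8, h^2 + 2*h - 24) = h - 4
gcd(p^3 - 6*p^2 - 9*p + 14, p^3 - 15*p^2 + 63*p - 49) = p^2 - 8*p + 7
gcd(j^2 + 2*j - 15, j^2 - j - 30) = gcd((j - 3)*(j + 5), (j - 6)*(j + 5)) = j + 5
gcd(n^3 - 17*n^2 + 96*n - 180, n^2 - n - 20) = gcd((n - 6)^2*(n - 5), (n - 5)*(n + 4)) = n - 5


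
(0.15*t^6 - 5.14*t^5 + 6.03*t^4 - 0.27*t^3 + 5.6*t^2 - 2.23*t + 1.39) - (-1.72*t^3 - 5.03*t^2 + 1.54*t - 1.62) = 0.15*t^6 - 5.14*t^5 + 6.03*t^4 + 1.45*t^3 + 10.63*t^2 - 3.77*t + 3.01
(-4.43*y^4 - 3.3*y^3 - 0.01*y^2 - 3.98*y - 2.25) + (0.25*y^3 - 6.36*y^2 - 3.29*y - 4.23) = -4.43*y^4 - 3.05*y^3 - 6.37*y^2 - 7.27*y - 6.48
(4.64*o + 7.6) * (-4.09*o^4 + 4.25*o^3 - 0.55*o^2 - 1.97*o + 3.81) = -18.9776*o^5 - 11.364*o^4 + 29.748*o^3 - 13.3208*o^2 + 2.7064*o + 28.956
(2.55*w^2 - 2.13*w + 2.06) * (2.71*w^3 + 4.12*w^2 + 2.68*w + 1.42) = 6.9105*w^5 + 4.7337*w^4 + 3.641*w^3 + 6.3998*w^2 + 2.4962*w + 2.9252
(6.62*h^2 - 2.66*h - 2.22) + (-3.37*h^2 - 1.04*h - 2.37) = 3.25*h^2 - 3.7*h - 4.59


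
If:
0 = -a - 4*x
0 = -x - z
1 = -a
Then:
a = -1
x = 1/4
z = -1/4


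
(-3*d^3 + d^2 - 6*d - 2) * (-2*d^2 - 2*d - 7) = 6*d^5 + 4*d^4 + 31*d^3 + 9*d^2 + 46*d + 14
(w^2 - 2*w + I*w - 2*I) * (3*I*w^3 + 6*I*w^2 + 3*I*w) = 3*I*w^5 - 3*w^4 - 9*I*w^3 + 9*w^2 - 6*I*w^2 + 6*w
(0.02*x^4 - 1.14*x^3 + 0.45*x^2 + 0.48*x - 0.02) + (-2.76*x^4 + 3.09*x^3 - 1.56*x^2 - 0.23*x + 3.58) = -2.74*x^4 + 1.95*x^3 - 1.11*x^2 + 0.25*x + 3.56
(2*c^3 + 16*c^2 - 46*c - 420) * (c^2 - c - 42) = 2*c^5 + 14*c^4 - 146*c^3 - 1046*c^2 + 2352*c + 17640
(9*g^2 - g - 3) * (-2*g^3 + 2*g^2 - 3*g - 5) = -18*g^5 + 20*g^4 - 23*g^3 - 48*g^2 + 14*g + 15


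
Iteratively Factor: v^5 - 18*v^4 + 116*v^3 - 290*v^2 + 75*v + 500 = (v - 4)*(v^4 - 14*v^3 + 60*v^2 - 50*v - 125) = (v - 5)*(v - 4)*(v^3 - 9*v^2 + 15*v + 25) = (v - 5)*(v - 4)*(v + 1)*(v^2 - 10*v + 25) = (v - 5)^2*(v - 4)*(v + 1)*(v - 5)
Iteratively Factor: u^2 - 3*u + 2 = (u - 1)*(u - 2)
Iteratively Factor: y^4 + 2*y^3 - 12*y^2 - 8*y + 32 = (y + 2)*(y^3 - 12*y + 16) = (y - 2)*(y + 2)*(y^2 + 2*y - 8) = (y - 2)*(y + 2)*(y + 4)*(y - 2)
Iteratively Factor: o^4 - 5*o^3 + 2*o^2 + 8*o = (o - 2)*(o^3 - 3*o^2 - 4*o) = (o - 2)*(o + 1)*(o^2 - 4*o) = (o - 4)*(o - 2)*(o + 1)*(o)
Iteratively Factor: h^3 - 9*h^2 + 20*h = (h - 5)*(h^2 - 4*h) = h*(h - 5)*(h - 4)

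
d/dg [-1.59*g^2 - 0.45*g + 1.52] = -3.18*g - 0.45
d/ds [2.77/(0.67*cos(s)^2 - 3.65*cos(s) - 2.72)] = (3.7118*cos(s) - 10.1105)*sin(s)/(-0.67*cos(s)^2 + 3.65*cos(s) + 2.72)^2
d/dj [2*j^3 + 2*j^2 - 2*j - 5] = 6*j^2 + 4*j - 2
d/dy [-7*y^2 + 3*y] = 3 - 14*y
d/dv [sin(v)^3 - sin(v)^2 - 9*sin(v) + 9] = (3*sin(v)^2 - 2*sin(v) - 9)*cos(v)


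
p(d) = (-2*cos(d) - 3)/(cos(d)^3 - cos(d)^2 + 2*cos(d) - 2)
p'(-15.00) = 0.53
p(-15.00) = 0.33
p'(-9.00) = 0.26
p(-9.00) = 0.22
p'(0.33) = -185.60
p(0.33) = 31.32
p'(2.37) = -0.61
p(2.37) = 0.36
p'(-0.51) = 50.41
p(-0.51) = 13.50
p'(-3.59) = -0.28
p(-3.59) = 0.22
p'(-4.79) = -2.79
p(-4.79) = 1.70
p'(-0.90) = 9.55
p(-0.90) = 4.70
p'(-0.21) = 719.92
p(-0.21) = 76.30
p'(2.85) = -0.16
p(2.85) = 0.19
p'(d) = (-2*cos(d) - 3)*(3*sin(d)*cos(d)^2 - 2*sin(d)*cos(d) + 2*sin(d))/(cos(d)^3 - cos(d)^2 + 2*cos(d) - 2)^2 + 2*sin(d)/(cos(d)^3 - cos(d)^2 + 2*cos(d) - 2)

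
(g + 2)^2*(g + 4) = g^3 + 8*g^2 + 20*g + 16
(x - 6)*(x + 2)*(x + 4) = x^3 - 28*x - 48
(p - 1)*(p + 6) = p^2 + 5*p - 6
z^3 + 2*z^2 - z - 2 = (z - 1)*(z + 1)*(z + 2)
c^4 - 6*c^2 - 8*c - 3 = (c - 3)*(c + 1)^3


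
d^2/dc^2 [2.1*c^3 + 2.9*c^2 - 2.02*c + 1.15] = 12.6*c + 5.8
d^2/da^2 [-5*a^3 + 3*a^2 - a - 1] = 6 - 30*a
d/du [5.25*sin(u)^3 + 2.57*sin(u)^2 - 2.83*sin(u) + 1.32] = (15.75*sin(u)^2 + 5.14*sin(u) - 2.83)*cos(u)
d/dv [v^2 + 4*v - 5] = 2*v + 4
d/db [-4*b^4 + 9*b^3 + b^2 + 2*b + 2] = -16*b^3 + 27*b^2 + 2*b + 2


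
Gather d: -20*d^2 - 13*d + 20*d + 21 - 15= -20*d^2 + 7*d + 6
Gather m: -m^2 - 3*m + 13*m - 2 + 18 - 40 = -m^2 + 10*m - 24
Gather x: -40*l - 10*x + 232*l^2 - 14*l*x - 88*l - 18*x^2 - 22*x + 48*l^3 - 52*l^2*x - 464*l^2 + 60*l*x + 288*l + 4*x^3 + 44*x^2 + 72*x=48*l^3 - 232*l^2 + 160*l + 4*x^3 + 26*x^2 + x*(-52*l^2 + 46*l + 40)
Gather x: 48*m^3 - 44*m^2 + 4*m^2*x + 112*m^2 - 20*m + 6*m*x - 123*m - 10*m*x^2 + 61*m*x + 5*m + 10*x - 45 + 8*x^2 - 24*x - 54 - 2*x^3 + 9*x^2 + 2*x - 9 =48*m^3 + 68*m^2 - 138*m - 2*x^3 + x^2*(17 - 10*m) + x*(4*m^2 + 67*m - 12) - 108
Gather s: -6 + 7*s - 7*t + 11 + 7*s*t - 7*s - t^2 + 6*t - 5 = 7*s*t - t^2 - t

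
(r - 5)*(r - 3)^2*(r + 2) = r^4 - 9*r^3 + 17*r^2 + 33*r - 90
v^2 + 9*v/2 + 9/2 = (v + 3/2)*(v + 3)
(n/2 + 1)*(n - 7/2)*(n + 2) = n^3/2 + n^2/4 - 5*n - 7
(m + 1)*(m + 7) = m^2 + 8*m + 7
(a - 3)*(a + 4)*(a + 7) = a^3 + 8*a^2 - 5*a - 84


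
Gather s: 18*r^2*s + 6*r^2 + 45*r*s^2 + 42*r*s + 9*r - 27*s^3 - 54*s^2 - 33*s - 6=6*r^2 + 9*r - 27*s^3 + s^2*(45*r - 54) + s*(18*r^2 + 42*r - 33) - 6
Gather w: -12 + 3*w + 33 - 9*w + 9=30 - 6*w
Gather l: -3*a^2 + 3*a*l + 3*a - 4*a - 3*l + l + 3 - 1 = -3*a^2 - a + l*(3*a - 2) + 2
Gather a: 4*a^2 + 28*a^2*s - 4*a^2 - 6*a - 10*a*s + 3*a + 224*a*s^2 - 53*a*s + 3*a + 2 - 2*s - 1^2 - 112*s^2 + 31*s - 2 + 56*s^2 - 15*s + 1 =28*a^2*s + a*(224*s^2 - 63*s) - 56*s^2 + 14*s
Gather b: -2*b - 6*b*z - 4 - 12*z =b*(-6*z - 2) - 12*z - 4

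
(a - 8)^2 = a^2 - 16*a + 64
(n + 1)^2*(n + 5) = n^3 + 7*n^2 + 11*n + 5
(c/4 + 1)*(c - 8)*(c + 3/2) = c^3/4 - 5*c^2/8 - 19*c/2 - 12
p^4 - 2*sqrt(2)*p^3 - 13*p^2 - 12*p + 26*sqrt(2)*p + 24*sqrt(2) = (p - 4)*(p + 1)*(p + 3)*(p - 2*sqrt(2))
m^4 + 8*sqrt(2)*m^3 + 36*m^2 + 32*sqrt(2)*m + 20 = (m + sqrt(2))^3*(m + 5*sqrt(2))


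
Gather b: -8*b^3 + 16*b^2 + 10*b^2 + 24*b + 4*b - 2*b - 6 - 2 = -8*b^3 + 26*b^2 + 26*b - 8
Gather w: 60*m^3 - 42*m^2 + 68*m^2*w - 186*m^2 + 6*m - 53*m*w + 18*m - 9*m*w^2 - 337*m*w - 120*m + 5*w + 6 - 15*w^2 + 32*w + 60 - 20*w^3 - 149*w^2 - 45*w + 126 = 60*m^3 - 228*m^2 - 96*m - 20*w^3 + w^2*(-9*m - 164) + w*(68*m^2 - 390*m - 8) + 192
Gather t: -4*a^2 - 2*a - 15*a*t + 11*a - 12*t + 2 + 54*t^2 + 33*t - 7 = -4*a^2 + 9*a + 54*t^2 + t*(21 - 15*a) - 5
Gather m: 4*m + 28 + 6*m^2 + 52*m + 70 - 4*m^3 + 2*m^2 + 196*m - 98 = -4*m^3 + 8*m^2 + 252*m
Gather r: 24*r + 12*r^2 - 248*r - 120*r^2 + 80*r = -108*r^2 - 144*r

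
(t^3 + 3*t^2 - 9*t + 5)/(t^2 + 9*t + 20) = (t^2 - 2*t + 1)/(t + 4)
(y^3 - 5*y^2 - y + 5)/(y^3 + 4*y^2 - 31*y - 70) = (y^2 - 1)/(y^2 + 9*y + 14)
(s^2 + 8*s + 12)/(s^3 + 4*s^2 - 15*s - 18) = (s + 2)/(s^2 - 2*s - 3)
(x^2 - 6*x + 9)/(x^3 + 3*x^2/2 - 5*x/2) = 2*(x^2 - 6*x + 9)/(x*(2*x^2 + 3*x - 5))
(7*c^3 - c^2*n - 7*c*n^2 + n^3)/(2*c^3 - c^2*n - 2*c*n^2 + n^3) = (7*c - n)/(2*c - n)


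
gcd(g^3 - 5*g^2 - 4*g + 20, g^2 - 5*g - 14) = g + 2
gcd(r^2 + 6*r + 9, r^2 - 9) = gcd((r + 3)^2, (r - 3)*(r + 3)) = r + 3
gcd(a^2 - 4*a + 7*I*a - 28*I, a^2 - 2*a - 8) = a - 4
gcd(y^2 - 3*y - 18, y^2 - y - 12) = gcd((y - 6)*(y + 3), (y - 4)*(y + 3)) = y + 3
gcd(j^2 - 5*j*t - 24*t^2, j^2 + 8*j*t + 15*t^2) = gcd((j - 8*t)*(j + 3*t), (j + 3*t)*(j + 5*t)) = j + 3*t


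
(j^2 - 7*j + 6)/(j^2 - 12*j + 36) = (j - 1)/(j - 6)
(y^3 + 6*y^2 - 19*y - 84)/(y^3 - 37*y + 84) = (y + 3)/(y - 3)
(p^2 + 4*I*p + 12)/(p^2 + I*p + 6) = (p + 6*I)/(p + 3*I)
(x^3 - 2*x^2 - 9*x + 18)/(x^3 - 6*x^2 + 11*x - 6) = (x + 3)/(x - 1)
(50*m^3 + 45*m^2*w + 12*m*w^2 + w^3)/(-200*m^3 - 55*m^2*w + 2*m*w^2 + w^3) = (2*m + w)/(-8*m + w)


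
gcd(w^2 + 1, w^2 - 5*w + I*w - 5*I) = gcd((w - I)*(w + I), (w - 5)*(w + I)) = w + I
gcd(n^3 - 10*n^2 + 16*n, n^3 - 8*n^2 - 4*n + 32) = n^2 - 10*n + 16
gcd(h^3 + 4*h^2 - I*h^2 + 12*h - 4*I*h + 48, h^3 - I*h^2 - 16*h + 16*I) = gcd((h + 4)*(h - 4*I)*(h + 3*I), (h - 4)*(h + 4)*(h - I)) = h + 4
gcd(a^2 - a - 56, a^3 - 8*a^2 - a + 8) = a - 8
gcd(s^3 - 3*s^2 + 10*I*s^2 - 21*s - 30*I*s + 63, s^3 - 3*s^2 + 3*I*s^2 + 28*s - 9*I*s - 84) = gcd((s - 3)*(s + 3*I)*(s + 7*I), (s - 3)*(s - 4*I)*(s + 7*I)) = s^2 + s*(-3 + 7*I) - 21*I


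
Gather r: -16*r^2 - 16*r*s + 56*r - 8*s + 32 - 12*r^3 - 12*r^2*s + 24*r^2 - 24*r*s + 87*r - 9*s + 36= -12*r^3 + r^2*(8 - 12*s) + r*(143 - 40*s) - 17*s + 68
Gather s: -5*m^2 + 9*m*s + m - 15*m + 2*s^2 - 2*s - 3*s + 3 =-5*m^2 - 14*m + 2*s^2 + s*(9*m - 5) + 3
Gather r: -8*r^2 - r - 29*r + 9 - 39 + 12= -8*r^2 - 30*r - 18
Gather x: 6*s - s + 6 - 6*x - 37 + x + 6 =5*s - 5*x - 25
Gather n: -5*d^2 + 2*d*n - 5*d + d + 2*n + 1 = -5*d^2 - 4*d + n*(2*d + 2) + 1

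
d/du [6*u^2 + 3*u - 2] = 12*u + 3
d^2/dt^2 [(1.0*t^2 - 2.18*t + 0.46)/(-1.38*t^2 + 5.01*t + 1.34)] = (-5.524416*t^3 - 16.351344*t^2 + 43.269624*t - 57.65498)/(2.628072*t^6 - 28.623132*t^5 + 96.258726*t^4 - 70.164549*t^3 - 93.468618*t^2 - 26.987868*t - 2.406104)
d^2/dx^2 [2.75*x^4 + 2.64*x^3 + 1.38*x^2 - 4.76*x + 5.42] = 33.0*x^2 + 15.84*x + 2.76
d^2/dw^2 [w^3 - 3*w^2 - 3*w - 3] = 6*w - 6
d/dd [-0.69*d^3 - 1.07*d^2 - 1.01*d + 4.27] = -2.07*d^2 - 2.14*d - 1.01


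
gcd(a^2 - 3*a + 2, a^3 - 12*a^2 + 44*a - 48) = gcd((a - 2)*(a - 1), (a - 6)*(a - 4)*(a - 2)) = a - 2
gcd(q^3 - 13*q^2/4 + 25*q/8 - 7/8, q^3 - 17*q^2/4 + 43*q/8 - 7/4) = q^2 - 9*q/4 + 7/8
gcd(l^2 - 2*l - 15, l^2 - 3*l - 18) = l + 3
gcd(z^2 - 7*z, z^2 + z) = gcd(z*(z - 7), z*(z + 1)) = z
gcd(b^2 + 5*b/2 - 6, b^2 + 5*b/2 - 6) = b^2 + 5*b/2 - 6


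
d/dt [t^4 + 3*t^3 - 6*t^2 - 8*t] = 4*t^3 + 9*t^2 - 12*t - 8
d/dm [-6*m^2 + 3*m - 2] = 3 - 12*m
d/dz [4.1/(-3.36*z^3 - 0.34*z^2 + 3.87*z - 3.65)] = (41.328*z^2 + 2.788*z - 15.867)/(3.36*z^3 + 0.34*z^2 - 3.87*z + 3.65)^2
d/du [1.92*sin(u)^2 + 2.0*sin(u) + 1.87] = (3.84*sin(u) + 2.0)*cos(u)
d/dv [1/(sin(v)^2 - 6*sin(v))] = 2*(3 - sin(v))*cos(v)/((sin(v) - 6)^2*sin(v)^2)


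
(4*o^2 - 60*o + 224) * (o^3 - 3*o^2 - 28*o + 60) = 4*o^5 - 72*o^4 + 292*o^3 + 1248*o^2 - 9872*o + 13440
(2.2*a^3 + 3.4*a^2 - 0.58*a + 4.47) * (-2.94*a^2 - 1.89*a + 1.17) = -6.468*a^5 - 14.154*a^4 - 2.1468*a^3 - 8.0676*a^2 - 9.1269*a + 5.2299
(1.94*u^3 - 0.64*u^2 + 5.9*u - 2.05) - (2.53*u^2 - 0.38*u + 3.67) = 1.94*u^3 - 3.17*u^2 + 6.28*u - 5.72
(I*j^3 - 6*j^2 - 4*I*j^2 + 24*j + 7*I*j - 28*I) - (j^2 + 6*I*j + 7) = I*j^3 - 7*j^2 - 4*I*j^2 + 24*j + I*j - 7 - 28*I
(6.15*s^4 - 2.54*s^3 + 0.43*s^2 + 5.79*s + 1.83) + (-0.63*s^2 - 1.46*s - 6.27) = 6.15*s^4 - 2.54*s^3 - 0.2*s^2 + 4.33*s - 4.44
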